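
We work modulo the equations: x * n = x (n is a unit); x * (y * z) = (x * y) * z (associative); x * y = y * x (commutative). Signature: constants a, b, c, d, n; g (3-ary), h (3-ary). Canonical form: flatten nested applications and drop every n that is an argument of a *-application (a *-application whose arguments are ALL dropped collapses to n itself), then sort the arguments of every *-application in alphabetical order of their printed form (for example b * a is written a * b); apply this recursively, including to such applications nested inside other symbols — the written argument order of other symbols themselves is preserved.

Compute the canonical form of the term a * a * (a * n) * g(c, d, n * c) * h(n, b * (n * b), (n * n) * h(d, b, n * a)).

Answer: a * a * a * g(c, d, c) * h(n, b * b, h(d, b, a))

Derivation:
Flatten:  a * a * a * n * g(c, d, n * c) * h(n, b * (n * b), (n * n) * h(d, b, n * a))
Simplify inside:  g(c, d, n * c)  →  g(c, d, c)
Simplify inside:  h(n, b * (n * b), (n * n) * h(d, b, n * a))  →  h(n, b * b, h(d, b, a))
Unit:  drop n
Sort:  a * a * a * g(c, d, c) * h(n, b * b, h(d, b, a))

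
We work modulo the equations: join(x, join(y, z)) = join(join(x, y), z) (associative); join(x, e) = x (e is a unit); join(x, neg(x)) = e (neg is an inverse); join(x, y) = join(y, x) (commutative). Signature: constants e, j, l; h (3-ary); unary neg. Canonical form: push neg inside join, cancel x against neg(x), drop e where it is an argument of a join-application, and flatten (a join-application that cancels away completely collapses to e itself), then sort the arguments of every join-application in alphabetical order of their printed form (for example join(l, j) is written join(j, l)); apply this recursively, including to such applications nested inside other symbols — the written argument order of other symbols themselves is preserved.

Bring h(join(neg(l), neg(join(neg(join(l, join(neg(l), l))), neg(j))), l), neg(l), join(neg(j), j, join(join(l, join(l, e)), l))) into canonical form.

Descend into:  join(neg(l), neg(join(neg(join(l, join(neg(l), l))), neg(j))), l)
Push neg inside:  distribute neg over join and collapse double neg
Collect terms:  join(l, j)
Sort arguments:  join(j, l)
Put back:  h(join(j, l), neg(l), join(l, l, l))

Answer: h(join(j, l), neg(l), join(l, l, l))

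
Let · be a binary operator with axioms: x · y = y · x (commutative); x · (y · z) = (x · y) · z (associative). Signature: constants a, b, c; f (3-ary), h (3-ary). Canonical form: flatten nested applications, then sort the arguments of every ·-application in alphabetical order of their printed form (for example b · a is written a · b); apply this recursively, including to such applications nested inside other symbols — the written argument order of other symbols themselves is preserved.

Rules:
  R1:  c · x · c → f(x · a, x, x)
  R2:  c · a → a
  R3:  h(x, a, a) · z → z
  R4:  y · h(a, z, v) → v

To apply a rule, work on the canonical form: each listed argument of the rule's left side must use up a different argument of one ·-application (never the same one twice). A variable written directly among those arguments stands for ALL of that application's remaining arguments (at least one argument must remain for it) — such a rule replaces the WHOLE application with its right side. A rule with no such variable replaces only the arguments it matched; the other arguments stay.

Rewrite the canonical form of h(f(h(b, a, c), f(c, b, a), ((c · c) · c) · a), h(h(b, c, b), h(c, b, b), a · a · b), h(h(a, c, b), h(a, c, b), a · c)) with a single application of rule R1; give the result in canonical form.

Answer: h(f(h(b, a, c), f(c, b, a), f(a · a · c, a · c, a · c)), h(h(b, c, b), h(c, b, b), a · a · b), h(h(a, c, b), h(a, c, b), a · c))

Derivation:
Canonical form:  h(f(h(b, a, c), f(c, b, a), a · c · c · c), h(h(b, c, b), h(c, b, b), a · a · b), h(h(a, c, b), h(a, c, b), a · c))
Match R1:  consume c, c;  x := a · c
Every leftover argument binds to the variable; the entire application is replaced.
Result:  h(f(h(b, a, c), f(c, b, a), f(a · a · c, a · c, a · c)), h(h(b, c, b), h(c, b, b), a · a · b), h(h(a, c, b), h(a, c, b), a · c))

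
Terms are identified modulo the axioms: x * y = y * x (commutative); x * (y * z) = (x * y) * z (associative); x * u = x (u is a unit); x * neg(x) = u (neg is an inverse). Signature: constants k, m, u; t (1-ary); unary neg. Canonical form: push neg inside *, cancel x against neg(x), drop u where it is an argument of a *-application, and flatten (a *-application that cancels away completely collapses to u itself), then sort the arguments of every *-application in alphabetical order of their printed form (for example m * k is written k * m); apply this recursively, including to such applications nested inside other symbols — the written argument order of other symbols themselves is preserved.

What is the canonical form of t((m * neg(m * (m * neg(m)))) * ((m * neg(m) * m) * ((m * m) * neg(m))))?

Answer: t(m * m)

Derivation:
Descend into:  (m * neg(m * (m * neg(m)))) * ((m * neg(m) * m) * ((m * m) * neg(m)))
Push neg inside:  distribute neg over * and collapse double neg
Combine occurrences:  m * m
Put back:  t(m * m)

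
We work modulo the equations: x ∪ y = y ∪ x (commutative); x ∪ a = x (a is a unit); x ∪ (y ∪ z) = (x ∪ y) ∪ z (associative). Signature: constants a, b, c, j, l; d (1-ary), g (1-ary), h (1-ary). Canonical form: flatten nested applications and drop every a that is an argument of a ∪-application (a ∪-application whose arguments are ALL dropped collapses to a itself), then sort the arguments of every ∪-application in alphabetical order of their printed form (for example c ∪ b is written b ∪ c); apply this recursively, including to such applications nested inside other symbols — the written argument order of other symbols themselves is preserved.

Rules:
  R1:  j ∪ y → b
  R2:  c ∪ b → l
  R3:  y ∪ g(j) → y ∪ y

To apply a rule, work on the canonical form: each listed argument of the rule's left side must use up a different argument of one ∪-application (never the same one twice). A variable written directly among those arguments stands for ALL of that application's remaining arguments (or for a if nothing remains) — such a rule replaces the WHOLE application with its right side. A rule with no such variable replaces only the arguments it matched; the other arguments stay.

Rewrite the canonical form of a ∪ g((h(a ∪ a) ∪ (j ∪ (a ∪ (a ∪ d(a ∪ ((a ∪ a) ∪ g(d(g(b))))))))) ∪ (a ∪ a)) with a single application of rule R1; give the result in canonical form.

Answer: g(b)

Derivation:
Canonical form:  g(d(g(d(g(b)))) ∪ h(a) ∪ j)
Apply R1:  consuming j;  y := d(g(d(g(b)))) ∪ h(a)
Every leftover argument binds to the variable; the entire application is replaced.
New term:  g(b)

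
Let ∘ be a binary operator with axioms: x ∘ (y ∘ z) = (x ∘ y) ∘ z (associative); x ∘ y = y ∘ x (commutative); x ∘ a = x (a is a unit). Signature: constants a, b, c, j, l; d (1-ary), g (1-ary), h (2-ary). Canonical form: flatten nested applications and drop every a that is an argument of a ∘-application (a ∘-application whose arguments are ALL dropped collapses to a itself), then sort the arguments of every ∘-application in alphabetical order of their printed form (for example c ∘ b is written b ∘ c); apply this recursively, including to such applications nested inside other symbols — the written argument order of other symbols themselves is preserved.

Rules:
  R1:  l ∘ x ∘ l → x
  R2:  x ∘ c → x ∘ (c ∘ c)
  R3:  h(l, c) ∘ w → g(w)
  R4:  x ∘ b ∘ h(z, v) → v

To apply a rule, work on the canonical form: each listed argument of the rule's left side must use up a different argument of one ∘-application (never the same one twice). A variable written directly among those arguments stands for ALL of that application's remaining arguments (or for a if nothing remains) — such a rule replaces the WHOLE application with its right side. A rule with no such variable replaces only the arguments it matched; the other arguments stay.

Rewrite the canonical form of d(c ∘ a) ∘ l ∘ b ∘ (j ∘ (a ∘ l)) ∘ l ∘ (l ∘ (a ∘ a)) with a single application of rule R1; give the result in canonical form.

Answer: b ∘ d(c) ∘ j ∘ l ∘ l

Derivation:
Canonical form:  b ∘ d(c) ∘ j ∘ l ∘ l ∘ l ∘ l
Match R1:  consume l, l;  x := b ∘ d(c) ∘ j ∘ l ∘ l
The variable takes the whole remainder — replace the entire application.
Giving:  b ∘ d(c) ∘ j ∘ l ∘ l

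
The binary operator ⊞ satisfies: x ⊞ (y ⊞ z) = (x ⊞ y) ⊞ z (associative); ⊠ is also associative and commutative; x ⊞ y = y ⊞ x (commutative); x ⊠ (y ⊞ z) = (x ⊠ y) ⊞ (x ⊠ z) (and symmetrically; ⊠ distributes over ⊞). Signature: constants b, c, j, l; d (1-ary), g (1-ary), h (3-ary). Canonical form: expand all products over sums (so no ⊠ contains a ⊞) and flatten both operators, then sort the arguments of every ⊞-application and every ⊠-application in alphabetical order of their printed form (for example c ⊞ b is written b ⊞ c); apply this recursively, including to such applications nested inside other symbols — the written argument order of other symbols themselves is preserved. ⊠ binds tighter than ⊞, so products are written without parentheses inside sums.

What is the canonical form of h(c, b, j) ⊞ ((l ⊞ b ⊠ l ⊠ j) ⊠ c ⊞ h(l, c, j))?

Expand products over sums:  h(c, b, j) ⊞ c ⊠ l ⊞ b ⊠ c ⊠ j ⊠ l ⊞ h(l, c, j)
Order the arguments:  b ⊠ c ⊠ j ⊠ l ⊞ c ⊠ l ⊞ h(c, b, j) ⊞ h(l, c, j)

Answer: b ⊠ c ⊠ j ⊠ l ⊞ c ⊠ l ⊞ h(c, b, j) ⊞ h(l, c, j)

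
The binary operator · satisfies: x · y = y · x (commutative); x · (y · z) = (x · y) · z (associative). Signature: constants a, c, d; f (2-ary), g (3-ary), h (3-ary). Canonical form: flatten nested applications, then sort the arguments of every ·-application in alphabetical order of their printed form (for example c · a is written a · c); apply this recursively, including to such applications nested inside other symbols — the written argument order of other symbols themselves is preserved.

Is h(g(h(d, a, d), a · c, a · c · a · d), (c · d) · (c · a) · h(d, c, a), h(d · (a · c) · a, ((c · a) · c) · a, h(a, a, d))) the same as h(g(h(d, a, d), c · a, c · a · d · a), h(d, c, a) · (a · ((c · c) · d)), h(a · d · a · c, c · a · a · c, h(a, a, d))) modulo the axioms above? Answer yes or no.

Left:  h(g(h(d, a, d), a · c, a · c · a · d), (c · d) · (c · a) · h(d, c, a), h(d · (a · c) · a, ((c · a) · c) · a, h(a, a, d)))
  Descend into:  (c · d) · (c · a) · h(d, c, a)
  Merge nested applications:  c · d · c · a · h(d, c, a)
  Order the arguments:  a · c · c · d · h(d, c, a)
  Reassemble:  h(g(h(d, a, d), a · c, a · a · c · d), a · c · c · d · h(d, c, a), h(a · a · c · d, a · a · c · c, h(a, a, d)))
Right:  h(g(h(d, a, d), c · a, c · a · d · a), h(d, c, a) · (a · ((c · c) · d)), h(a · d · a · c, c · a · a · c, h(a, a, d)))
  Descend into:  h(d, c, a) · (a · ((c · c) · d))
  Flatten:  h(d, c, a) · a · c · c · d
  Sort:  a · c · c · d · h(d, c, a)
  Put back:  h(g(h(d, a, d), a · c, a · a · c · d), a · c · c · d · h(d, c, a), h(a · a · c · d, a · a · c · c, h(a, a, d)))

Answer: yes — both canonical forms are h(g(h(d, a, d), a · c, a · a · c · d), a · c · c · d · h(d, c, a), h(a · a · c · d, a · a · c · c, h(a, a, d)))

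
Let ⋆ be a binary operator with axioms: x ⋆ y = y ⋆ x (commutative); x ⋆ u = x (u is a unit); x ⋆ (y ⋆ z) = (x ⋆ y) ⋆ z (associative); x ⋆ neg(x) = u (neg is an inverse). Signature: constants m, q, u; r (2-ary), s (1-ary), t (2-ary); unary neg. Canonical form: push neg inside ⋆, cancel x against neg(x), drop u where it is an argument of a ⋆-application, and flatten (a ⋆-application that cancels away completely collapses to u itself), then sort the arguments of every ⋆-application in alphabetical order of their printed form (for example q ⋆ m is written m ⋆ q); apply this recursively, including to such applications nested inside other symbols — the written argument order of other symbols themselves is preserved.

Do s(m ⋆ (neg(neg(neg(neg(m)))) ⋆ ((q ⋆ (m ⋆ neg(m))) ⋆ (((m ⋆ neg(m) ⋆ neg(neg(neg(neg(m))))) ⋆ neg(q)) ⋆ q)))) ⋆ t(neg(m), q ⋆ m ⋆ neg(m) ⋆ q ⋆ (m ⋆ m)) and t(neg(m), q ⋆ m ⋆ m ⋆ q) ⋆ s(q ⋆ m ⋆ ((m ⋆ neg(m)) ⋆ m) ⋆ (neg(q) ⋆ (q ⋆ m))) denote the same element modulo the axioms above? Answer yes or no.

Answer: yes — both canonical forms are s(m ⋆ m ⋆ m ⋆ q) ⋆ t(neg(m), m ⋆ m ⋆ q ⋆ q)

Derivation:
Left:  s(m ⋆ (neg(neg(neg(neg(m)))) ⋆ ((q ⋆ (m ⋆ neg(m))) ⋆ (((m ⋆ neg(m) ⋆ neg(neg(neg(neg(m))))) ⋆ neg(q)) ⋆ q)))) ⋆ t(neg(m), q ⋆ m ⋆ neg(m) ⋆ q ⋆ (m ⋆ m))
  Push neg inside:  distribute neg over ⋆ and collapse double neg
  Collect terms:  s(m ⋆ m ⋆ m ⋆ q) ⋆ t(neg(m), m ⋆ m ⋆ q ⋆ q)
Right:  t(neg(m), q ⋆ m ⋆ m ⋆ q) ⋆ s(q ⋆ m ⋆ ((m ⋆ neg(m)) ⋆ m) ⋆ (neg(q) ⋆ (q ⋆ m)))
  Combine occurrences:  t(neg(m), m ⋆ m ⋆ q ⋆ q) ⋆ s(m ⋆ m ⋆ m ⋆ q)
  Order the arguments:  s(m ⋆ m ⋆ m ⋆ q) ⋆ t(neg(m), m ⋆ m ⋆ q ⋆ q)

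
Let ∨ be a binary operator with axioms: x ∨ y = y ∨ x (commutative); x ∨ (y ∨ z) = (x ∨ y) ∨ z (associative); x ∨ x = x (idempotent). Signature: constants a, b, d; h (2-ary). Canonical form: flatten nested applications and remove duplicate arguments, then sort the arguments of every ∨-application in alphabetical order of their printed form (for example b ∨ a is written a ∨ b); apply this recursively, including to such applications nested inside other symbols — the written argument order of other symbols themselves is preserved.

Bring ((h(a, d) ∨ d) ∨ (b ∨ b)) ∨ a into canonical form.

Answer: a ∨ b ∨ d ∨ h(a, d)

Derivation:
Flatten:  h(a, d) ∨ d ∨ b ∨ b ∨ a
Drop duplicates:  drop duplicate b
Sort:  a ∨ b ∨ d ∨ h(a, d)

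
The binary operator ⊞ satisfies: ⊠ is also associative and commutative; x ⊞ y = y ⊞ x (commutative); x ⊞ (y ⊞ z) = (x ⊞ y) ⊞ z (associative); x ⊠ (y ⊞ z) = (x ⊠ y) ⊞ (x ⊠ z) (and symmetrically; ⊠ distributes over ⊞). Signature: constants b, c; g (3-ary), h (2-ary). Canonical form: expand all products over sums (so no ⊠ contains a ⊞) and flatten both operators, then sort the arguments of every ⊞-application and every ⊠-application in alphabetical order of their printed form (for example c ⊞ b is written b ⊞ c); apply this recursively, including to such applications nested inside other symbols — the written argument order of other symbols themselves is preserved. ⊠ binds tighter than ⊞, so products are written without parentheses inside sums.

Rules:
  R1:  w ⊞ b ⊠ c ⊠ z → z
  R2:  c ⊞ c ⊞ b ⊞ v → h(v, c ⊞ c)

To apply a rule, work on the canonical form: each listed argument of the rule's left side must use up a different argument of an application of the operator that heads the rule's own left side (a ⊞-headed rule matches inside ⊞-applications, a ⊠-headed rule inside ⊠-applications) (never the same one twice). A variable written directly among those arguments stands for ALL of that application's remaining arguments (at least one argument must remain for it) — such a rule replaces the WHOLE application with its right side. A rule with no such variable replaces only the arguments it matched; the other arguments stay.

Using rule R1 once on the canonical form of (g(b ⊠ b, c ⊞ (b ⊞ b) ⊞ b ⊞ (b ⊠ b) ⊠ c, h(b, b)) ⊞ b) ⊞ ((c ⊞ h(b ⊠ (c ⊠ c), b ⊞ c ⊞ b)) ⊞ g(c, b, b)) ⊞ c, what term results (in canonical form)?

Canonical form:  b ⊞ c ⊞ c ⊞ g(b ⊠ b, b ⊞ b ⊞ b ⊞ b ⊠ b ⊠ c ⊞ c, h(b, b)) ⊞ g(c, b, b) ⊞ h(b ⊠ c ⊠ c, b ⊞ b ⊞ c)
Apply R1:  consuming b ⊠ b ⊠ c;  w := b ⊞ b ⊞ b ⊞ c, z := b
The extension variable absorbs all remaining arguments, so the whole application is rewritten.
Result:  b ⊞ c ⊞ c ⊞ g(b ⊠ b, b, h(b, b)) ⊞ g(c, b, b) ⊞ h(b ⊠ c ⊠ c, b ⊞ b ⊞ c)

Answer: b ⊞ c ⊞ c ⊞ g(b ⊠ b, b, h(b, b)) ⊞ g(c, b, b) ⊞ h(b ⊠ c ⊠ c, b ⊞ b ⊞ c)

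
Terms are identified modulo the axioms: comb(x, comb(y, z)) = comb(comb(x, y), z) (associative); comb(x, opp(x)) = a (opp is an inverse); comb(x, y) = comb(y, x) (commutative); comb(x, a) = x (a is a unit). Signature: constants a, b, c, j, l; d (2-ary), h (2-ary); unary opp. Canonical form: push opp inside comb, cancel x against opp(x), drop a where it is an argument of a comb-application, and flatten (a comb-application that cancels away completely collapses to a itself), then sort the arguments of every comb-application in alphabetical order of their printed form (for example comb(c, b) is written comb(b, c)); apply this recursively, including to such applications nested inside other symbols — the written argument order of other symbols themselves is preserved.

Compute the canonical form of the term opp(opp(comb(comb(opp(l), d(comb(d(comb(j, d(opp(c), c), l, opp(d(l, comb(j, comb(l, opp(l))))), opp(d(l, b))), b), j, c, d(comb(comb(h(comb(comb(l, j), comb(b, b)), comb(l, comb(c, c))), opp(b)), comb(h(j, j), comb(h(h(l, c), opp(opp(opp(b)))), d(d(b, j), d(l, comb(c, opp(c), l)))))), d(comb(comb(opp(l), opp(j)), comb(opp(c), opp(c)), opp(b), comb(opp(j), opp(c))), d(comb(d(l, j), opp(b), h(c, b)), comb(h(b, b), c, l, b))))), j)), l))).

Push opp inside:  distribute opp over comb and collapse double opp
Inverses cancel:  l cancels
Combine occurrences:  d(comb(c, d(comb(d(d(b, j), d(l, l)), h(comb(b, b, j, l), comb(c, c, l)), h(h(l, c), opp(b)), h(j, j), opp(b)), d(comb(opp(b), opp(c), opp(c), opp(c), opp(j), opp(j), opp(l)), d(comb(d(l, j), h(c, b), opp(b)), comb(b, c, h(b, b), l)))), d(comb(d(opp(c), c), j, l, opp(d(l, b)), opp(d(l, j))), b), j), j)

Answer: d(comb(c, d(comb(d(d(b, j), d(l, l)), h(comb(b, b, j, l), comb(c, c, l)), h(h(l, c), opp(b)), h(j, j), opp(b)), d(comb(opp(b), opp(c), opp(c), opp(c), opp(j), opp(j), opp(l)), d(comb(d(l, j), h(c, b), opp(b)), comb(b, c, h(b, b), l)))), d(comb(d(opp(c), c), j, l, opp(d(l, b)), opp(d(l, j))), b), j), j)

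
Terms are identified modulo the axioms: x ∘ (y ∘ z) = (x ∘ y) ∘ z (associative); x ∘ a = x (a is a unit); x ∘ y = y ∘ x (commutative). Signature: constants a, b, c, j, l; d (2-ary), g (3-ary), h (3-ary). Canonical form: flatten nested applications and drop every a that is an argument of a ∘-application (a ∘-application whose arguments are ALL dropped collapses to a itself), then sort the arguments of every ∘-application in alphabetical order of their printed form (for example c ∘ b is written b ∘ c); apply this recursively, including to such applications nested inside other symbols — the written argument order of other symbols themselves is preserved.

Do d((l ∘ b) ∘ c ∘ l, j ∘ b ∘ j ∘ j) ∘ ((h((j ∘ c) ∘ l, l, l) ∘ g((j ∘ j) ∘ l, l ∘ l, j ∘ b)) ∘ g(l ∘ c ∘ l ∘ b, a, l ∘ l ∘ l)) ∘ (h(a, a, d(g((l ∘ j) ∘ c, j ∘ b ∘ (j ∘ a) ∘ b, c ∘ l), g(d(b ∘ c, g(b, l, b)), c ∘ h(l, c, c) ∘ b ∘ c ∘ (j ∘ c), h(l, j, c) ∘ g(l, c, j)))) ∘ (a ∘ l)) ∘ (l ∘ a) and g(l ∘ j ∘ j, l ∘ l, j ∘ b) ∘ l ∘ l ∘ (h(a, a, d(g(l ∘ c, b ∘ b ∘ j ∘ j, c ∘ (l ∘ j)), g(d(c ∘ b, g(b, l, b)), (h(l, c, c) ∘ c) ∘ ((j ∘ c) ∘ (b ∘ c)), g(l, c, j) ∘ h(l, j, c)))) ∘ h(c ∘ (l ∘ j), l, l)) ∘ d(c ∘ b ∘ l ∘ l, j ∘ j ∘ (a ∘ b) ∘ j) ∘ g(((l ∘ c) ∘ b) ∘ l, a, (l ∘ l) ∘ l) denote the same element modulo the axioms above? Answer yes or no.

Answer: no — d(b ∘ c ∘ l ∘ l, b ∘ j ∘ j ∘ j) ∘ g(b ∘ c ∘ l ∘ l, a, l ∘ l ∘ l) ∘ g(j ∘ j ∘ l, l ∘ l, b ∘ j) ∘ h(a, a, d(g(c ∘ j ∘ l, b ∘ b ∘ j ∘ j, c ∘ l), g(d(b ∘ c, g(b, l, b)), b ∘ c ∘ c ∘ c ∘ h(l, c, c) ∘ j, g(l, c, j) ∘ h(l, j, c)))) ∘ h(c ∘ j ∘ l, l, l) ∘ l ∘ l vs d(b ∘ c ∘ l ∘ l, b ∘ j ∘ j ∘ j) ∘ g(b ∘ c ∘ l ∘ l, a, l ∘ l ∘ l) ∘ g(j ∘ j ∘ l, l ∘ l, b ∘ j) ∘ h(a, a, d(g(c ∘ l, b ∘ b ∘ j ∘ j, c ∘ j ∘ l), g(d(b ∘ c, g(b, l, b)), b ∘ c ∘ c ∘ c ∘ h(l, c, c) ∘ j, g(l, c, j) ∘ h(l, j, c)))) ∘ h(c ∘ j ∘ l, l, l) ∘ l ∘ l

Derivation:
Left:  d((l ∘ b) ∘ c ∘ l, j ∘ b ∘ j ∘ j) ∘ ((h((j ∘ c) ∘ l, l, l) ∘ g((j ∘ j) ∘ l, l ∘ l, j ∘ b)) ∘ g(l ∘ c ∘ l ∘ b, a, l ∘ l ∘ l)) ∘ (h(a, a, d(g((l ∘ j) ∘ c, j ∘ b ∘ (j ∘ a) ∘ b, c ∘ l), g(d(b ∘ c, g(b, l, b)), c ∘ h(l, c, c) ∘ b ∘ c ∘ (j ∘ c), h(l, j, c) ∘ g(l, c, j)))) ∘ (a ∘ l)) ∘ (l ∘ a)
  Un-nest:  d((l ∘ b) ∘ c ∘ l, j ∘ b ∘ j ∘ j) ∘ h((j ∘ c) ∘ l, l, l) ∘ g((j ∘ j) ∘ l, l ∘ l, j ∘ b) ∘ g(l ∘ c ∘ l ∘ b, a, l ∘ l ∘ l) ∘ h(a, a, d(g((l ∘ j) ∘ c, j ∘ b ∘ (j ∘ a) ∘ b, c ∘ l), g(d(b ∘ c, g(b, l, b)), c ∘ h(l, c, c) ∘ b ∘ c ∘ (j ∘ c), h(l, j, c) ∘ g(l, c, j)))) ∘ a ∘ l ∘ l ∘ a
  Inside:  d((l ∘ b) ∘ c ∘ l, j ∘ b ∘ j ∘ j)  →  d(b ∘ c ∘ l ∘ l, b ∘ j ∘ j ∘ j)
  Canonicalize subterm:  h((j ∘ c) ∘ l, l, l)  →  h(c ∘ j ∘ l, l, l)
  Simplify inside:  g((j ∘ j) ∘ l, l ∘ l, j ∘ b)  →  g(j ∘ j ∘ l, l ∘ l, b ∘ j)
  Drop the unit:  drop a (×2)
  Order the arguments:  d(b ∘ c ∘ l ∘ l, b ∘ j ∘ j ∘ j) ∘ g(b ∘ c ∘ l ∘ l, a, l ∘ l ∘ l) ∘ g(j ∘ j ∘ l, l ∘ l, b ∘ j) ∘ h(a, a, d(g(c ∘ j ∘ l, b ∘ b ∘ j ∘ j, c ∘ l), g(d(b ∘ c, g(b, l, b)), b ∘ c ∘ c ∘ c ∘ h(l, c, c) ∘ j, g(l, c, j) ∘ h(l, j, c)))) ∘ h(c ∘ j ∘ l, l, l) ∘ l ∘ l
Right:  g(l ∘ j ∘ j, l ∘ l, j ∘ b) ∘ l ∘ l ∘ (h(a, a, d(g(l ∘ c, b ∘ b ∘ j ∘ j, c ∘ (l ∘ j)), g(d(c ∘ b, g(b, l, b)), (h(l, c, c) ∘ c) ∘ ((j ∘ c) ∘ (b ∘ c)), g(l, c, j) ∘ h(l, j, c)))) ∘ h(c ∘ (l ∘ j), l, l)) ∘ d(c ∘ b ∘ l ∘ l, j ∘ j ∘ (a ∘ b) ∘ j) ∘ g(((l ∘ c) ∘ b) ∘ l, a, (l ∘ l) ∘ l)
  Flatten:  g(l ∘ j ∘ j, l ∘ l, j ∘ b) ∘ l ∘ l ∘ h(a, a, d(g(l ∘ c, b ∘ b ∘ j ∘ j, c ∘ (l ∘ j)), g(d(c ∘ b, g(b, l, b)), (h(l, c, c) ∘ c) ∘ ((j ∘ c) ∘ (b ∘ c)), g(l, c, j) ∘ h(l, j, c)))) ∘ h(c ∘ (l ∘ j), l, l) ∘ d(c ∘ b ∘ l ∘ l, j ∘ j ∘ (a ∘ b) ∘ j) ∘ g(((l ∘ c) ∘ b) ∘ l, a, (l ∘ l) ∘ l)
  Canonicalize subterm:  g(l ∘ j ∘ j, l ∘ l, j ∘ b)  →  g(j ∘ j ∘ l, l ∘ l, b ∘ j)
  Simplify inside:  h(a, a, d(g(l ∘ c, b ∘ b ∘ j ∘ j, c ∘ (l ∘ j)), g(d(c ∘ b, g(b, l, b)), (h(l, c, c) ∘ c) ∘ ((j ∘ c) ∘ (b ∘ c)), g(l, c, j) ∘ h(l, j, c))))  →  h(a, a, d(g(c ∘ l, b ∘ b ∘ j ∘ j, c ∘ j ∘ l), g(d(b ∘ c, g(b, l, b)), b ∘ c ∘ c ∘ c ∘ h(l, c, c) ∘ j, g(l, c, j) ∘ h(l, j, c))))
  Inside:  h(c ∘ (l ∘ j), l, l)  →  h(c ∘ j ∘ l, l, l)
  Sort:  d(b ∘ c ∘ l ∘ l, b ∘ j ∘ j ∘ j) ∘ g(b ∘ c ∘ l ∘ l, a, l ∘ l ∘ l) ∘ g(j ∘ j ∘ l, l ∘ l, b ∘ j) ∘ h(a, a, d(g(c ∘ l, b ∘ b ∘ j ∘ j, c ∘ j ∘ l), g(d(b ∘ c, g(b, l, b)), b ∘ c ∘ c ∘ c ∘ h(l, c, c) ∘ j, g(l, c, j) ∘ h(l, j, c)))) ∘ h(c ∘ j ∘ l, l, l) ∘ l ∘ l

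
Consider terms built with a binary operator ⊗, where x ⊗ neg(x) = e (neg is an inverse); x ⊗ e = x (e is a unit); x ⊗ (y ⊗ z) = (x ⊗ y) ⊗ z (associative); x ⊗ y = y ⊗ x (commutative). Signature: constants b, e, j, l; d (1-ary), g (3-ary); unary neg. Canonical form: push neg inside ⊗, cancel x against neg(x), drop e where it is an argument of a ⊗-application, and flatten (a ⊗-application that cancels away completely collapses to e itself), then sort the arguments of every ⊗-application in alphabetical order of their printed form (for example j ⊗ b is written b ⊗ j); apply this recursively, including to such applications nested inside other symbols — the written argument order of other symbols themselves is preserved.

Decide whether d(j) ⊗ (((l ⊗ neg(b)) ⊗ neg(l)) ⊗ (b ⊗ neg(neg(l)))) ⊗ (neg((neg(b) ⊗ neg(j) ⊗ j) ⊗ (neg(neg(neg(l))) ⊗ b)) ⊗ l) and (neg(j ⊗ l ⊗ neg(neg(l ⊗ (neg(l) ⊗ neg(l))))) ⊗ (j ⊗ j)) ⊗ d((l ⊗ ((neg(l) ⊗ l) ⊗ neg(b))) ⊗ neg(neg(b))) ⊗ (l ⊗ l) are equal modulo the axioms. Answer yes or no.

Answer: no — d(j) ⊗ l ⊗ l ⊗ l vs d(l) ⊗ j ⊗ l ⊗ l

Derivation:
Left:  d(j) ⊗ (((l ⊗ neg(b)) ⊗ neg(l)) ⊗ (b ⊗ neg(neg(l)))) ⊗ (neg((neg(b) ⊗ neg(j) ⊗ j) ⊗ (neg(neg(neg(l))) ⊗ b)) ⊗ l)
  Push neg inside:  distribute neg over ⊗ and collapse double neg
  Inverses cancel:  b cancels; j cancels
  Collect:  d(j) ⊗ l ⊗ l ⊗ l
Right:  (neg(j ⊗ l ⊗ neg(neg(l ⊗ (neg(l) ⊗ neg(l))))) ⊗ (j ⊗ j)) ⊗ d((l ⊗ ((neg(l) ⊗ l) ⊗ neg(b))) ⊗ neg(neg(b))) ⊗ (l ⊗ l)
  Push neg inside:  distribute neg over ⊗ and collapse double neg
  Collect:  j ⊗ l ⊗ l ⊗ d(l)
  Sort:  d(l) ⊗ j ⊗ l ⊗ l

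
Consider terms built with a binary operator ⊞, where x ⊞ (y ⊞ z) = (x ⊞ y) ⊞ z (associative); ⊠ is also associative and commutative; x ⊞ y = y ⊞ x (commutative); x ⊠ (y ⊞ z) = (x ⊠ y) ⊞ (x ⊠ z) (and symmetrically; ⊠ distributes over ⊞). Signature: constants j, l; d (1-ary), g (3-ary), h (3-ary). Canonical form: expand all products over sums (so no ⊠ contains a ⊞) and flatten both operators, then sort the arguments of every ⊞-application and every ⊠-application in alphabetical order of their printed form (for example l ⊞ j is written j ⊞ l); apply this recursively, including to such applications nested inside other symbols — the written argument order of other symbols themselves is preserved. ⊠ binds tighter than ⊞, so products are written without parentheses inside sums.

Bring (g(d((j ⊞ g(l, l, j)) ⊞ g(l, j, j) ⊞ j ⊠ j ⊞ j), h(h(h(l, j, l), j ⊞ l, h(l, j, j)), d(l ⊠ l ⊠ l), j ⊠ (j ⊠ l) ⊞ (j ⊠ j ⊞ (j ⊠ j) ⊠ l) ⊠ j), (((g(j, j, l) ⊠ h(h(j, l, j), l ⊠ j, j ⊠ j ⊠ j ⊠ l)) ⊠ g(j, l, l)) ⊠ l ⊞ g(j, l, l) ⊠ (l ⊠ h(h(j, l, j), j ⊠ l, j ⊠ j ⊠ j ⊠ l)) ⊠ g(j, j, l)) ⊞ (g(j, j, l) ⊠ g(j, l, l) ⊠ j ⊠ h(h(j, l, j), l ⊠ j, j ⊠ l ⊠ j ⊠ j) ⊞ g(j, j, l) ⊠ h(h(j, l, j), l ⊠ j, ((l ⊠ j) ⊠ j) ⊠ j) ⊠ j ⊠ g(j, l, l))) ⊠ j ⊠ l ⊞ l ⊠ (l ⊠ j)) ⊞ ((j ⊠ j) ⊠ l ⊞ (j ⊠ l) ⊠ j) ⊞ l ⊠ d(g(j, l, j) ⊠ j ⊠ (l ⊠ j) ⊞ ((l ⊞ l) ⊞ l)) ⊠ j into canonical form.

Distribute:  g(d(g(l, j, j) ⊞ g(l, l, j) ⊞ j ⊞ j ⊞ j ⊠ j), h(h(h(l, j, l), j ⊞ l, h(l, j, j)), d(l ⊠ l ⊠ l), j ⊠ j ⊠ j ⊞ j ⊠ j ⊠ j ⊠ l ⊞ j ⊠ j ⊠ l), g(j, j, l) ⊠ g(j, l, l) ⊠ h(h(j, l, j), j ⊠ l, j ⊠ j ⊠ j ⊠ l) ⊠ j ⊞ g(j, j, l) ⊠ g(j, l, l) ⊠ h(h(j, l, j), j ⊠ l, j ⊠ j ⊠ j ⊠ l) ⊠ j ⊞ g(j, j, l) ⊠ g(j, l, l) ⊠ h(h(j, l, j), j ⊠ l, j ⊠ j ⊠ j ⊠ l) ⊠ l ⊞ g(j, j, l) ⊠ g(j, l, l) ⊠ h(h(j, l, j), j ⊠ l, j ⊠ j ⊠ j ⊠ l) ⊠ l) ⊠ j ⊠ l ⊞ j ⊠ l ⊠ l ⊞ j ⊠ j ⊠ l ⊞ j ⊠ j ⊠ l ⊞ d(g(j, l, j) ⊠ j ⊠ j ⊠ l ⊞ l ⊞ l ⊞ l) ⊠ j ⊠ l
Order the arguments:  d(g(j, l, j) ⊠ j ⊠ j ⊠ l ⊞ l ⊞ l ⊞ l) ⊠ j ⊠ l ⊞ g(d(g(l, j, j) ⊞ g(l, l, j) ⊞ j ⊞ j ⊞ j ⊠ j), h(h(h(l, j, l), j ⊞ l, h(l, j, j)), d(l ⊠ l ⊠ l), j ⊠ j ⊠ j ⊞ j ⊠ j ⊠ j ⊠ l ⊞ j ⊠ j ⊠ l), g(j, j, l) ⊠ g(j, l, l) ⊠ h(h(j, l, j), j ⊠ l, j ⊠ j ⊠ j ⊠ l) ⊠ j ⊞ g(j, j, l) ⊠ g(j, l, l) ⊠ h(h(j, l, j), j ⊠ l, j ⊠ j ⊠ j ⊠ l) ⊠ j ⊞ g(j, j, l) ⊠ g(j, l, l) ⊠ h(h(j, l, j), j ⊠ l, j ⊠ j ⊠ j ⊠ l) ⊠ l ⊞ g(j, j, l) ⊠ g(j, l, l) ⊠ h(h(j, l, j), j ⊠ l, j ⊠ j ⊠ j ⊠ l) ⊠ l) ⊠ j ⊠ l ⊞ j ⊠ j ⊠ l ⊞ j ⊠ j ⊠ l ⊞ j ⊠ l ⊠ l

Answer: d(g(j, l, j) ⊠ j ⊠ j ⊠ l ⊞ l ⊞ l ⊞ l) ⊠ j ⊠ l ⊞ g(d(g(l, j, j) ⊞ g(l, l, j) ⊞ j ⊞ j ⊞ j ⊠ j), h(h(h(l, j, l), j ⊞ l, h(l, j, j)), d(l ⊠ l ⊠ l), j ⊠ j ⊠ j ⊞ j ⊠ j ⊠ j ⊠ l ⊞ j ⊠ j ⊠ l), g(j, j, l) ⊠ g(j, l, l) ⊠ h(h(j, l, j), j ⊠ l, j ⊠ j ⊠ j ⊠ l) ⊠ j ⊞ g(j, j, l) ⊠ g(j, l, l) ⊠ h(h(j, l, j), j ⊠ l, j ⊠ j ⊠ j ⊠ l) ⊠ j ⊞ g(j, j, l) ⊠ g(j, l, l) ⊠ h(h(j, l, j), j ⊠ l, j ⊠ j ⊠ j ⊠ l) ⊠ l ⊞ g(j, j, l) ⊠ g(j, l, l) ⊠ h(h(j, l, j), j ⊠ l, j ⊠ j ⊠ j ⊠ l) ⊠ l) ⊠ j ⊠ l ⊞ j ⊠ j ⊠ l ⊞ j ⊠ j ⊠ l ⊞ j ⊠ l ⊠ l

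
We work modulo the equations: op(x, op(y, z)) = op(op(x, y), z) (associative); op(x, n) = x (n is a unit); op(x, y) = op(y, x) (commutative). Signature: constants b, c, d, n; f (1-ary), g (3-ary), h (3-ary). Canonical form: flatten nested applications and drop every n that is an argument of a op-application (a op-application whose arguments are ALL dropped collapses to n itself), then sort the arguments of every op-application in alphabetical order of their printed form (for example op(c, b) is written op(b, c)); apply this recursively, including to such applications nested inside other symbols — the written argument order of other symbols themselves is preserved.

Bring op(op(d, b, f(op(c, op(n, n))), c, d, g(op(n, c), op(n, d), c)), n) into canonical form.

Un-nest:  op(d, b, f(op(c, op(n, n))), c, d, g(op(n, c), op(n, d), c), n)
Canonicalize subterm:  f(op(c, op(n, n)))  →  f(c)
Simplify inside:  g(op(n, c), op(n, d), c)  →  g(c, d, c)
Units out:  drop n
Sort:  op(b, c, d, d, f(c), g(c, d, c))

Answer: op(b, c, d, d, f(c), g(c, d, c))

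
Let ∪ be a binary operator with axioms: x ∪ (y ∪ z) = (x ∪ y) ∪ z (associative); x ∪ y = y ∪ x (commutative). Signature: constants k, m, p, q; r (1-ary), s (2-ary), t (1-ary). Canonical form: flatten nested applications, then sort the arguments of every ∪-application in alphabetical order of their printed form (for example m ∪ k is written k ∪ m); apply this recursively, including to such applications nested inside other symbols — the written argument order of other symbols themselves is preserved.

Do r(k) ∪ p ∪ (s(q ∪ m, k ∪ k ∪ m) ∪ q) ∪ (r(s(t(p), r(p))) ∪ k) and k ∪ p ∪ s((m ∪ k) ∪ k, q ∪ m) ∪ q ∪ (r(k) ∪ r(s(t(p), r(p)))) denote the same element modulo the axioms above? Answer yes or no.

Answer: no — k ∪ p ∪ q ∪ r(k) ∪ r(s(t(p), r(p))) ∪ s(m ∪ q, k ∪ k ∪ m) vs k ∪ p ∪ q ∪ r(k) ∪ r(s(t(p), r(p))) ∪ s(k ∪ k ∪ m, m ∪ q)

Derivation:
Left:  r(k) ∪ p ∪ (s(q ∪ m, k ∪ k ∪ m) ∪ q) ∪ (r(s(t(p), r(p))) ∪ k)
  Merge nested applications:  r(k) ∪ p ∪ s(q ∪ m, k ∪ k ∪ m) ∪ q ∪ r(s(t(p), r(p))) ∪ k
  Inside:  s(q ∪ m, k ∪ k ∪ m)  →  s(m ∪ q, k ∪ k ∪ m)
  Sort arguments:  k ∪ p ∪ q ∪ r(k) ∪ r(s(t(p), r(p))) ∪ s(m ∪ q, k ∪ k ∪ m)
Right:  k ∪ p ∪ s((m ∪ k) ∪ k, q ∪ m) ∪ q ∪ (r(k) ∪ r(s(t(p), r(p))))
  Un-nest:  k ∪ p ∪ s((m ∪ k) ∪ k, q ∪ m) ∪ q ∪ r(k) ∪ r(s(t(p), r(p)))
  Canonicalize subterm:  s((m ∪ k) ∪ k, q ∪ m)  →  s(k ∪ k ∪ m, m ∪ q)
  Order the arguments:  k ∪ p ∪ q ∪ r(k) ∪ r(s(t(p), r(p))) ∪ s(k ∪ k ∪ m, m ∪ q)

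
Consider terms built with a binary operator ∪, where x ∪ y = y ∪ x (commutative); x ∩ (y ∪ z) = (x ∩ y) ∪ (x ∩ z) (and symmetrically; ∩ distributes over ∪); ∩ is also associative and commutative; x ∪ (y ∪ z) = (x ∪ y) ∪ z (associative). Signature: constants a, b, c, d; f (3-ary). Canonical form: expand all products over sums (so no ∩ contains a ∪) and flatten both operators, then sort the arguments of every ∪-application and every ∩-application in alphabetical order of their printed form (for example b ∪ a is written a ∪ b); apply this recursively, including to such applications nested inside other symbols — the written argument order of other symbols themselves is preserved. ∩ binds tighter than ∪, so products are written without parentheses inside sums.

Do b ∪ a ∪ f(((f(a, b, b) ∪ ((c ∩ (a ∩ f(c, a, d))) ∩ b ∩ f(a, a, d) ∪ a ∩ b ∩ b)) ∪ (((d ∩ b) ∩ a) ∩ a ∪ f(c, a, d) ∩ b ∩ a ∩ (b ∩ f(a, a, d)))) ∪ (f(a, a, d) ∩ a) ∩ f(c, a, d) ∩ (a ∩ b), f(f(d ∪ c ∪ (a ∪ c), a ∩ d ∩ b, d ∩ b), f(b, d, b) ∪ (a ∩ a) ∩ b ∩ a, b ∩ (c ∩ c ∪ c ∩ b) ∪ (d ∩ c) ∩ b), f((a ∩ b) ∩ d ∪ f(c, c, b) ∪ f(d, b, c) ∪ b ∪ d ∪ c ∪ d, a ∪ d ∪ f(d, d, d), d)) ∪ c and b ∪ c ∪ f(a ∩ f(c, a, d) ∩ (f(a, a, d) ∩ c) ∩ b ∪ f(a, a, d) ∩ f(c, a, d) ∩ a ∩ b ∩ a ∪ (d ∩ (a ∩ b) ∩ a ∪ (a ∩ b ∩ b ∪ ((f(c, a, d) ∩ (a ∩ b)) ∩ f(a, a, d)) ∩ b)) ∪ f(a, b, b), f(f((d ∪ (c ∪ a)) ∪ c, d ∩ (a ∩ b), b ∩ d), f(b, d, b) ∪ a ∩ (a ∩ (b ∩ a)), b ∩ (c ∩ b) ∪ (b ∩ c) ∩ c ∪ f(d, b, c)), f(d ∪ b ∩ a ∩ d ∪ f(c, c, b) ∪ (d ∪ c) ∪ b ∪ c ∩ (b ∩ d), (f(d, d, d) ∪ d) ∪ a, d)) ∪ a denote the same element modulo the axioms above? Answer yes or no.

Answer: no — a ∪ b ∪ c ∪ f(a ∩ a ∩ b ∩ d ∪ a ∩ a ∩ b ∩ f(a, a, d) ∩ f(c, a, d) ∪ a ∩ b ∩ b ∪ a ∩ b ∩ b ∩ f(a, a, d) ∩ f(c, a, d) ∪ a ∩ b ∩ c ∩ f(a, a, d) ∩ f(c, a, d) ∪ f(a, b, b), f(f(a ∪ c ∪ c ∪ d, a ∩ b ∩ d, b ∩ d), a ∩ a ∩ a ∩ b ∪ f(b, d, b), b ∩ b ∩ c ∪ b ∩ c ∩ c ∪ b ∩ c ∩ d), f(a ∩ b ∩ d ∪ b ∪ c ∪ d ∪ d ∪ f(c, c, b) ∪ f(d, b, c), a ∪ d ∪ f(d, d, d), d)) vs a ∪ b ∪ c ∪ f(a ∩ a ∩ b ∩ d ∪ a ∩ a ∩ b ∩ f(a, a, d) ∩ f(c, a, d) ∪ a ∩ b ∩ b ∪ a ∩ b ∩ b ∩ f(a, a, d) ∩ f(c, a, d) ∪ a ∩ b ∩ c ∩ f(a, a, d) ∩ f(c, a, d) ∪ f(a, b, b), f(f(a ∪ c ∪ c ∪ d, a ∩ b ∩ d, b ∩ d), a ∩ a ∩ a ∩ b ∪ f(b, d, b), b ∩ b ∩ c ∪ b ∩ c ∩ c ∪ f(d, b, c)), f(a ∩ b ∩ d ∪ b ∪ b ∩ c ∩ d ∪ c ∪ d ∪ d ∪ f(c, c, b), a ∪ d ∪ f(d, d, d), d))

Derivation:
Left:  b ∪ a ∪ f(((f(a, b, b) ∪ ((c ∩ (a ∩ f(c, a, d))) ∩ b ∩ f(a, a, d) ∪ a ∩ b ∩ b)) ∪ (((d ∩ b) ∩ a) ∩ a ∪ f(c, a, d) ∩ b ∩ a ∩ (b ∩ f(a, a, d)))) ∪ (f(a, a, d) ∩ a) ∩ f(c, a, d) ∩ (a ∩ b), f(f(d ∪ c ∪ (a ∪ c), a ∩ d ∩ b, d ∩ b), f(b, d, b) ∪ (a ∩ a) ∩ b ∩ a, b ∩ (c ∩ c ∪ c ∩ b) ∪ (d ∩ c) ∩ b), f((a ∩ b) ∩ d ∪ f(c, c, b) ∪ f(d, b, c) ∪ b ∪ d ∪ c ∪ d, a ∪ d ∪ f(d, d, d), d)) ∪ c
  Expand:  b ∪ a ∪ f(a ∩ a ∩ b ∩ d ∪ a ∩ a ∩ b ∩ f(a, a, d) ∩ f(c, a, d) ∪ a ∩ b ∩ b ∪ a ∩ b ∩ b ∩ f(a, a, d) ∩ f(c, a, d) ∪ a ∩ b ∩ c ∩ f(a, a, d) ∩ f(c, a, d) ∪ f(a, b, b), f(f(a ∪ c ∪ c ∪ d, a ∩ b ∩ d, b ∩ d), a ∩ a ∩ a ∩ b ∪ f(b, d, b), b ∩ b ∩ c ∪ b ∩ c ∩ c ∪ b ∩ c ∩ d), f(a ∩ b ∩ d ∪ b ∪ c ∪ d ∪ d ∪ f(c, c, b) ∪ f(d, b, c), a ∪ d ∪ f(d, d, d), d)) ∪ c
  Sort arguments:  a ∪ b ∪ c ∪ f(a ∩ a ∩ b ∩ d ∪ a ∩ a ∩ b ∩ f(a, a, d) ∩ f(c, a, d) ∪ a ∩ b ∩ b ∪ a ∩ b ∩ b ∩ f(a, a, d) ∩ f(c, a, d) ∪ a ∩ b ∩ c ∩ f(a, a, d) ∩ f(c, a, d) ∪ f(a, b, b), f(f(a ∪ c ∪ c ∪ d, a ∩ b ∩ d, b ∩ d), a ∩ a ∩ a ∩ b ∪ f(b, d, b), b ∩ b ∩ c ∪ b ∩ c ∩ c ∪ b ∩ c ∩ d), f(a ∩ b ∩ d ∪ b ∪ c ∪ d ∪ d ∪ f(c, c, b) ∪ f(d, b, c), a ∪ d ∪ f(d, d, d), d))
Right:  b ∪ c ∪ f(a ∩ f(c, a, d) ∩ (f(a, a, d) ∩ c) ∩ b ∪ f(a, a, d) ∩ f(c, a, d) ∩ a ∩ b ∩ a ∪ (d ∩ (a ∩ b) ∩ a ∪ (a ∩ b ∩ b ∪ ((f(c, a, d) ∩ (a ∩ b)) ∩ f(a, a, d)) ∩ b)) ∪ f(a, b, b), f(f((d ∪ (c ∪ a)) ∪ c, d ∩ (a ∩ b), b ∩ d), f(b, d, b) ∪ a ∩ (a ∩ (b ∩ a)), b ∩ (c ∩ b) ∪ (b ∩ c) ∩ c ∪ f(d, b, c)), f(d ∪ b ∩ a ∩ d ∪ f(c, c, b) ∪ (d ∪ c) ∪ b ∪ c ∩ (b ∩ d), (f(d, d, d) ∪ d) ∪ a, d)) ∪ a
  Flatten:  b ∪ c ∪ f(a ∩ a ∩ b ∩ d ∪ a ∩ a ∩ b ∩ f(a, a, d) ∩ f(c, a, d) ∪ a ∩ b ∩ b ∪ a ∩ b ∩ b ∩ f(a, a, d) ∩ f(c, a, d) ∪ a ∩ b ∩ c ∩ f(a, a, d) ∩ f(c, a, d) ∪ f(a, b, b), f(f(a ∪ c ∪ c ∪ d, a ∩ b ∩ d, b ∩ d), a ∩ a ∩ a ∩ b ∪ f(b, d, b), b ∩ b ∩ c ∪ b ∩ c ∩ c ∪ f(d, b, c)), f(a ∩ b ∩ d ∪ b ∪ b ∩ c ∩ d ∪ c ∪ d ∪ d ∪ f(c, c, b), a ∪ d ∪ f(d, d, d), d)) ∪ a
  Order the arguments:  a ∪ b ∪ c ∪ f(a ∩ a ∩ b ∩ d ∪ a ∩ a ∩ b ∩ f(a, a, d) ∩ f(c, a, d) ∪ a ∩ b ∩ b ∪ a ∩ b ∩ b ∩ f(a, a, d) ∩ f(c, a, d) ∪ a ∩ b ∩ c ∩ f(a, a, d) ∩ f(c, a, d) ∪ f(a, b, b), f(f(a ∪ c ∪ c ∪ d, a ∩ b ∩ d, b ∩ d), a ∩ a ∩ a ∩ b ∪ f(b, d, b), b ∩ b ∩ c ∪ b ∩ c ∩ c ∪ f(d, b, c)), f(a ∩ b ∩ d ∪ b ∪ b ∩ c ∩ d ∪ c ∪ d ∪ d ∪ f(c, c, b), a ∪ d ∪ f(d, d, d), d))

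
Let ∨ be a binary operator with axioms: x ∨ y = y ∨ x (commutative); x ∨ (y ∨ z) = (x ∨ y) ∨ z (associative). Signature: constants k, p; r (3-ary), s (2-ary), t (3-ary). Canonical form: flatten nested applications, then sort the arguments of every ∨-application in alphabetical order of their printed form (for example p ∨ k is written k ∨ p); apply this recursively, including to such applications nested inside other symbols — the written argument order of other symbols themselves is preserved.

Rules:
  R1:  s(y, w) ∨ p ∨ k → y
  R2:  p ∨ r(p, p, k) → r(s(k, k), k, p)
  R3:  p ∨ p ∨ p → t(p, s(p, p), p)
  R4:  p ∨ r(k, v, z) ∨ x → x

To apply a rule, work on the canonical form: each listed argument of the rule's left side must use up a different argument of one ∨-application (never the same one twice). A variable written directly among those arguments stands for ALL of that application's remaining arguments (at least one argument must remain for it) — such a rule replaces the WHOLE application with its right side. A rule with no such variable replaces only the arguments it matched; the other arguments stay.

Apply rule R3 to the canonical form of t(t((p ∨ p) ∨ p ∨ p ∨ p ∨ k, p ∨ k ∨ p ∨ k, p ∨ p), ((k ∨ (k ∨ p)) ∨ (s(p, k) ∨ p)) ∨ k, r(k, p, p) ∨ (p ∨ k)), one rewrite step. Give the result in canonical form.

Answer: t(t(k ∨ p ∨ p ∨ t(p, s(p, p), p), k ∨ k ∨ p ∨ p, p ∨ p), k ∨ k ∨ k ∨ p ∨ p ∨ s(p, k), k ∨ p ∨ r(k, p, p))

Derivation:
Canonical form:  t(t(k ∨ p ∨ p ∨ p ∨ p ∨ p, k ∨ k ∨ p ∨ p, p ∨ p), k ∨ k ∨ k ∨ p ∨ p ∨ s(p, k), k ∨ p ∨ r(k, p, p))
Apply R3:  consuming p, p, p
Result:  t(t(k ∨ p ∨ p ∨ t(p, s(p, p), p), k ∨ k ∨ p ∨ p, p ∨ p), k ∨ k ∨ k ∨ p ∨ p ∨ s(p, k), k ∨ p ∨ r(k, p, p))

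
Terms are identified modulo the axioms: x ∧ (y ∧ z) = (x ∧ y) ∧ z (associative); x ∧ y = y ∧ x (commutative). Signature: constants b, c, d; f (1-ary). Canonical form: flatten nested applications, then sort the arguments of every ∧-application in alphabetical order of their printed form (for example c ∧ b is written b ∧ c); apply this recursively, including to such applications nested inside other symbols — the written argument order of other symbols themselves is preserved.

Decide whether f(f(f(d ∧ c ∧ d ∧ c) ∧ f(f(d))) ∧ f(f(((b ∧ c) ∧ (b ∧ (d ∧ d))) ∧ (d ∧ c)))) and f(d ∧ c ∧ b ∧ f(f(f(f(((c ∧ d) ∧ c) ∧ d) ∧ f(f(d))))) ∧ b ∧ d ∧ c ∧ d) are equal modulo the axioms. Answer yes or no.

Left:  f(f(f(d ∧ c ∧ d ∧ c) ∧ f(f(d))) ∧ f(f(((b ∧ c) ∧ (b ∧ (d ∧ d))) ∧ (d ∧ c))))
  Descend into:  f(f(d ∧ c ∧ d ∧ c) ∧ f(f(d))) ∧ f(f(((b ∧ c) ∧ (b ∧ (d ∧ d))) ∧ (d ∧ c)))
  Inside:  f(f(d ∧ c ∧ d ∧ c) ∧ f(f(d)))  →  f(f(c ∧ c ∧ d ∧ d) ∧ f(f(d)))
  Inside:  f(f(((b ∧ c) ∧ (b ∧ (d ∧ d))) ∧ (d ∧ c)))  →  f(f(b ∧ b ∧ c ∧ c ∧ d ∧ d ∧ d))
  Sort:  f(f(b ∧ b ∧ c ∧ c ∧ d ∧ d ∧ d)) ∧ f(f(c ∧ c ∧ d ∧ d) ∧ f(f(d)))
  Put back:  f(f(f(b ∧ b ∧ c ∧ c ∧ d ∧ d ∧ d)) ∧ f(f(c ∧ c ∧ d ∧ d) ∧ f(f(d))))
Right:  f(d ∧ c ∧ b ∧ f(f(f(f(((c ∧ d) ∧ c) ∧ d) ∧ f(f(d))))) ∧ b ∧ d ∧ c ∧ d)
  Descend into:  d ∧ c ∧ b ∧ f(f(f(f(((c ∧ d) ∧ c) ∧ d) ∧ f(f(d))))) ∧ b ∧ d ∧ c ∧ d
  Inside:  f(f(f(f(((c ∧ d) ∧ c) ∧ d) ∧ f(f(d)))))  →  f(f(f(f(c ∧ c ∧ d ∧ d) ∧ f(f(d)))))
  Sort arguments:  b ∧ b ∧ c ∧ c ∧ d ∧ d ∧ d ∧ f(f(f(f(c ∧ c ∧ d ∧ d) ∧ f(f(d)))))
  Reassemble:  f(b ∧ b ∧ c ∧ c ∧ d ∧ d ∧ d ∧ f(f(f(f(c ∧ c ∧ d ∧ d) ∧ f(f(d))))))

Answer: no — f(f(f(b ∧ b ∧ c ∧ c ∧ d ∧ d ∧ d)) ∧ f(f(c ∧ c ∧ d ∧ d) ∧ f(f(d)))) vs f(b ∧ b ∧ c ∧ c ∧ d ∧ d ∧ d ∧ f(f(f(f(c ∧ c ∧ d ∧ d) ∧ f(f(d))))))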